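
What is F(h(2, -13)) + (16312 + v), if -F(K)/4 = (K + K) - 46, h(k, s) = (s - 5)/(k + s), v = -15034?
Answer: 15938/11 ≈ 1448.9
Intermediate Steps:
h(k, s) = (-5 + s)/(k + s)
F(K) = 184 - 8*K (F(K) = -4*((K + K) - 46) = -4*(2*K - 46) = -4*(-46 + 2*K) = 184 - 8*K)
F(h(2, -13)) + (16312 + v) = (184 - 8*(-5 - 13)/(2 - 13)) + (16312 - 15034) = (184 - 8*(-18)/(-11)) + 1278 = (184 - (-8)*(-18)/11) + 1278 = (184 - 8*18/11) + 1278 = (184 - 144/11) + 1278 = 1880/11 + 1278 = 15938/11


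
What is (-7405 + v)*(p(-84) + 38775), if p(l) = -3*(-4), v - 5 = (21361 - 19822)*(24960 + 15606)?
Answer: 2421227043438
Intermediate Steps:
v = 62431079 (v = 5 + (21361 - 19822)*(24960 + 15606) = 5 + 1539*40566 = 5 + 62431074 = 62431079)
p(l) = 12
(-7405 + v)*(p(-84) + 38775) = (-7405 + 62431079)*(12 + 38775) = 62423674*38787 = 2421227043438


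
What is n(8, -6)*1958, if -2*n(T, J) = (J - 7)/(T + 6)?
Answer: 12727/14 ≈ 909.07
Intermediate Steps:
n(T, J) = -(-7 + J)/(2*(6 + T)) (n(T, J) = -(J - 7)/(2*(T + 6)) = -(-7 + J)/(2*(6 + T)))
n(8, -6)*1958 = ((7 - 1*(-6))/(2*(6 + 8)))*1958 = ((1/2)*(7 + 6)/14)*1958 = ((1/2)*(1/14)*13)*1958 = (13/28)*1958 = 12727/14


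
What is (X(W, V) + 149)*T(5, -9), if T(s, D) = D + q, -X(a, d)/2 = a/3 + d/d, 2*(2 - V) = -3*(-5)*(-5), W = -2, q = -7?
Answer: -7120/3 ≈ -2373.3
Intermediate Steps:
V = 79/2 (V = 2 - (-3*(-5))*(-5)/2 = 2 - 15*(-5)/2 = 2 - 1/2*(-75) = 2 + 75/2 = 79/2 ≈ 39.500)
X(a, d) = -2 - 2*a/3 (X(a, d) = -2*(a/3 + d/d) = -2*(a*(1/3) + 1) = -2*(a/3 + 1) = -2*(1 + a/3) = -2 - 2*a/3)
T(s, D) = -7 + D (T(s, D) = D - 7 = -7 + D)
(X(W, V) + 149)*T(5, -9) = ((-2 - 2/3*(-2)) + 149)*(-7 - 9) = ((-2 + 4/3) + 149)*(-16) = (-2/3 + 149)*(-16) = (445/3)*(-16) = -7120/3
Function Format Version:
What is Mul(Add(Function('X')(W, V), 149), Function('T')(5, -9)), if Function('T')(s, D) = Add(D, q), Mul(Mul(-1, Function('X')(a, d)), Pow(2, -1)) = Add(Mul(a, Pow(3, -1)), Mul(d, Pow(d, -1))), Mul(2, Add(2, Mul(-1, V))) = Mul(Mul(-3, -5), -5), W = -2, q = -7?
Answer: Rational(-7120, 3) ≈ -2373.3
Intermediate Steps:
V = Rational(79, 2) (V = Add(2, Mul(Rational(-1, 2), Mul(Mul(-3, -5), -5))) = Add(2, Mul(Rational(-1, 2), Mul(15, -5))) = Add(2, Mul(Rational(-1, 2), -75)) = Add(2, Rational(75, 2)) = Rational(79, 2) ≈ 39.500)
Function('X')(a, d) = Add(-2, Mul(Rational(-2, 3), a)) (Function('X')(a, d) = Mul(-2, Add(Mul(a, Pow(3, -1)), Mul(d, Pow(d, -1)))) = Mul(-2, Add(Mul(a, Rational(1, 3)), 1)) = Mul(-2, Add(Mul(Rational(1, 3), a), 1)) = Mul(-2, Add(1, Mul(Rational(1, 3), a))) = Add(-2, Mul(Rational(-2, 3), a)))
Function('T')(s, D) = Add(-7, D) (Function('T')(s, D) = Add(D, -7) = Add(-7, D))
Mul(Add(Function('X')(W, V), 149), Function('T')(5, -9)) = Mul(Add(Add(-2, Mul(Rational(-2, 3), -2)), 149), Add(-7, -9)) = Mul(Add(Add(-2, Rational(4, 3)), 149), -16) = Mul(Add(Rational(-2, 3), 149), -16) = Mul(Rational(445, 3), -16) = Rational(-7120, 3)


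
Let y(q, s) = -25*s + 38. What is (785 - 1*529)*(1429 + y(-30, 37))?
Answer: 138752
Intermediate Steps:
y(q, s) = 38 - 25*s
(785 - 1*529)*(1429 + y(-30, 37)) = (785 - 1*529)*(1429 + (38 - 25*37)) = (785 - 529)*(1429 + (38 - 925)) = 256*(1429 - 887) = 256*542 = 138752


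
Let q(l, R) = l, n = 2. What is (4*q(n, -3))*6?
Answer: 48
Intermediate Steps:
(4*q(n, -3))*6 = (4*2)*6 = 8*6 = 48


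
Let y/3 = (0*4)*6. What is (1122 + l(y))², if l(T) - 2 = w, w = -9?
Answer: 1243225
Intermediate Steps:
y = 0 (y = 3*((0*4)*6) = 3*(0*6) = 3*0 = 0)
l(T) = -7 (l(T) = 2 - 9 = -7)
(1122 + l(y))² = (1122 - 7)² = 1115² = 1243225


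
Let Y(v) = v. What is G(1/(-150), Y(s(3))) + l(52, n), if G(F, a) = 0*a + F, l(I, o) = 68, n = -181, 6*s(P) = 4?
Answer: 10199/150 ≈ 67.993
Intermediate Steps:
s(P) = 2/3 (s(P) = (1/6)*4 = 2/3)
G(F, a) = F (G(F, a) = 0 + F = F)
G(1/(-150), Y(s(3))) + l(52, n) = 1/(-150) + 68 = -1/150 + 68 = 10199/150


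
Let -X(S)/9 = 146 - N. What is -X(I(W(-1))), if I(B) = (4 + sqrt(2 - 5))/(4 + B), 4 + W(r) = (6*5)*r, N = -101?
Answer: 2223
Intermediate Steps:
W(r) = -4 + 30*r (W(r) = -4 + (6*5)*r = -4 + 30*r)
I(B) = (4 + I*sqrt(3))/(4 + B) (I(B) = (4 + sqrt(-3))/(4 + B) = (4 + I*sqrt(3))/(4 + B))
X(S) = -2223 (X(S) = -9*(146 - 1*(-101)) = -9*(146 + 101) = -9*247 = -2223)
-X(I(W(-1))) = -1*(-2223) = 2223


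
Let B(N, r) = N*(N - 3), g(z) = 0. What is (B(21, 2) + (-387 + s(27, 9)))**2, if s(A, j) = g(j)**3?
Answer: 81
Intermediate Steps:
B(N, r) = N*(-3 + N)
s(A, j) = 0 (s(A, j) = 0**3 = 0)
(B(21, 2) + (-387 + s(27, 9)))**2 = (21*(-3 + 21) + (-387 + 0))**2 = (21*18 - 387)**2 = (378 - 387)**2 = (-9)**2 = 81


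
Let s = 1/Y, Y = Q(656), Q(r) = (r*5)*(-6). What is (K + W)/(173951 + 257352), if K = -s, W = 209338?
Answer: 4119771841/8488043040 ≈ 0.48536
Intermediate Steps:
Q(r) = -30*r (Q(r) = (5*r)*(-6) = -30*r)
Y = -19680 (Y = -30*656 = -19680)
s = -1/19680 (s = 1/(-19680) = -1/19680 ≈ -5.0813e-5)
K = 1/19680 (K = -1*(-1/19680) = 1/19680 ≈ 5.0813e-5)
(K + W)/(173951 + 257352) = (1/19680 + 209338)/(173951 + 257352) = (4119771841/19680)/431303 = (4119771841/19680)*(1/431303) = 4119771841/8488043040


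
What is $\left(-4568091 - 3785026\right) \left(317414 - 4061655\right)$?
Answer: $31276083149197$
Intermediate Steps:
$\left(-4568091 - 3785026\right) \left(317414 - 4061655\right) = \left(-8353117\right) \left(-3744241\right) = 31276083149197$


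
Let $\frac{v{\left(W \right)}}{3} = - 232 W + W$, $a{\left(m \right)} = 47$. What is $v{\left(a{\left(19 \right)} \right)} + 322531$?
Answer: $289960$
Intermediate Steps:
$v{\left(W \right)} = - 693 W$ ($v{\left(W \right)} = 3 \left(- 232 W + W\right) = 3 \left(- 231 W\right) = - 693 W$)
$v{\left(a{\left(19 \right)} \right)} + 322531 = \left(-693\right) 47 + 322531 = -32571 + 322531 = 289960$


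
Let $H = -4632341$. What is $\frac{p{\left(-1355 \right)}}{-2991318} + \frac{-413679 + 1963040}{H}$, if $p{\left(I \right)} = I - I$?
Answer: $- \frac{1549361}{4632341} \approx -0.33447$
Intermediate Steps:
$p{\left(I \right)} = 0$
$\frac{p{\left(-1355 \right)}}{-2991318} + \frac{-413679 + 1963040}{H} = \frac{0}{-2991318} + \frac{-413679 + 1963040}{-4632341} = 0 \left(- \frac{1}{2991318}\right) + 1549361 \left(- \frac{1}{4632341}\right) = 0 - \frac{1549361}{4632341} = - \frac{1549361}{4632341}$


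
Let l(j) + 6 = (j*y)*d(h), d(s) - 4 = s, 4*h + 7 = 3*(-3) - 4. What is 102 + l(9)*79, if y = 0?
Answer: -372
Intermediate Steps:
h = -5 (h = -7/4 + (3*(-3) - 4)/4 = -7/4 + (-9 - 4)/4 = -7/4 + (¼)*(-13) = -7/4 - 13/4 = -5)
d(s) = 4 + s
l(j) = -6 (l(j) = -6 + (j*0)*(4 - 5) = -6 + 0*(-1) = -6 + 0 = -6)
102 + l(9)*79 = 102 - 6*79 = 102 - 474 = -372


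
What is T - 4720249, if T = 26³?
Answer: -4702673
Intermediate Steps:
T = 17576
T - 4720249 = 17576 - 4720249 = -4702673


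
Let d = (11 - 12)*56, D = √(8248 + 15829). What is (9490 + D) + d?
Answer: 9434 + √24077 ≈ 9589.2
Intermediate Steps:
D = √24077 ≈ 155.17
d = -56 (d = -1*56 = -56)
(9490 + D) + d = (9490 + √24077) - 56 = 9434 + √24077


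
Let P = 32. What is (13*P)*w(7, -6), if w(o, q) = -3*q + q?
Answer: 4992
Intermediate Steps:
w(o, q) = -2*q
(13*P)*w(7, -6) = (13*32)*(-2*(-6)) = 416*12 = 4992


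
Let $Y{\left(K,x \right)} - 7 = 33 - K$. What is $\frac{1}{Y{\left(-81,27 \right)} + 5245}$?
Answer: $\frac{1}{5366} \approx 0.00018636$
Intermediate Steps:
$Y{\left(K,x \right)} = 40 - K$ ($Y{\left(K,x \right)} = 7 - \left(-33 + K\right) = 40 - K$)
$\frac{1}{Y{\left(-81,27 \right)} + 5245} = \frac{1}{\left(40 - -81\right) + 5245} = \frac{1}{\left(40 + 81\right) + 5245} = \frac{1}{121 + 5245} = \frac{1}{5366}$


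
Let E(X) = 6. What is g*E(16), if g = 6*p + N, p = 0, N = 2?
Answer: 12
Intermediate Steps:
g = 2 (g = 6*0 + 2 = 0 + 2 = 2)
g*E(16) = 2*6 = 12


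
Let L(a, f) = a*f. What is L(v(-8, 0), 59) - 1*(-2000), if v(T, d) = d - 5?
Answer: 1705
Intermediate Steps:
v(T, d) = -5 + d
L(v(-8, 0), 59) - 1*(-2000) = (-5 + 0)*59 - 1*(-2000) = -5*59 + 2000 = -295 + 2000 = 1705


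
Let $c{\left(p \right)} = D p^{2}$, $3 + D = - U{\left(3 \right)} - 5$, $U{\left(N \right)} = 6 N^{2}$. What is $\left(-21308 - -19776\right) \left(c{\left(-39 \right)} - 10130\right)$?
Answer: $159989824$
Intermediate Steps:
$D = -62$ ($D = -3 - \left(5 + 6 \cdot 3^{2}\right) = -3 - \left(5 + 6 \cdot 9\right) = -3 - 59 = -62$)
$c{\left(p \right)} = - 62 p^{2}$
$\left(-21308 - -19776\right) \left(c{\left(-39 \right)} - 10130\right) = \left(-21308 - -19776\right) \left(- 62 \left(-39\right)^{2} - 10130\right) = \left(-21308 + 19776\right) \left(\left(-62\right) 1521 - 10130\right) = - 1532 \left(-94302 - 10130\right) = \left(-1532\right) \left(-104432\right) = 159989824$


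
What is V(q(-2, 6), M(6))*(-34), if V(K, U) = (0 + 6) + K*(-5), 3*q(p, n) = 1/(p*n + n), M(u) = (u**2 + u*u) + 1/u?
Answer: -1921/9 ≈ -213.44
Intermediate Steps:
M(u) = 1/u + 2*u**2 (M(u) = (u**2 + u**2) + 1/u = 2*u**2 + 1/u = 1/u + 2*u**2)
q(p, n) = 1/(3*(n + n*p)) (q(p, n) = 1/(3*(p*n + n)) = 1/(3*(n*p + n)) = 1/(3*(n + n*p)))
V(K, U) = 6 - 5*K
V(q(-2, 6), M(6))*(-34) = (6 - 5/(3*6*(1 - 2)))*(-34) = (6 - 5/(3*6*(-1)))*(-34) = (6 - 5*(-1)/(3*6))*(-34) = (6 - 5*(-1/18))*(-34) = (6 + 5/18)*(-34) = (113/18)*(-34) = -1921/9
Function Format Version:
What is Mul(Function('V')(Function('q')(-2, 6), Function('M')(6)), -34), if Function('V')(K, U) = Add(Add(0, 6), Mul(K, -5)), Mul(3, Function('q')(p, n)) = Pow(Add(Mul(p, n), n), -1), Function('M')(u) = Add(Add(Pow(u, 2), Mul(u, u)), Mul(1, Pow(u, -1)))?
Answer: Rational(-1921, 9) ≈ -213.44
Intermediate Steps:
Function('M')(u) = Add(Pow(u, -1), Mul(2, Pow(u, 2))) (Function('M')(u) = Add(Add(Pow(u, 2), Pow(u, 2)), Pow(u, -1)) = Add(Mul(2, Pow(u, 2)), Pow(u, -1)) = Add(Pow(u, -1), Mul(2, Pow(u, 2))))
Function('q')(p, n) = Mul(Rational(1, 3), Pow(Add(n, Mul(n, p)), -1)) (Function('q')(p, n) = Mul(Rational(1, 3), Pow(Add(Mul(p, n), n), -1)) = Mul(Rational(1, 3), Pow(Add(Mul(n, p), n), -1)) = Mul(Rational(1, 3), Pow(Add(n, Mul(n, p)), -1)))
Function('V')(K, U) = Add(6, Mul(-5, K))
Mul(Function('V')(Function('q')(-2, 6), Function('M')(6)), -34) = Mul(Add(6, Mul(-5, Mul(Rational(1, 3), Pow(6, -1), Pow(Add(1, -2), -1)))), -34) = Mul(Add(6, Mul(-5, Mul(Rational(1, 3), Rational(1, 6), Pow(-1, -1)))), -34) = Mul(Add(6, Mul(-5, Mul(Rational(1, 3), Rational(1, 6), -1))), -34) = Mul(Add(6, Mul(-5, Rational(-1, 18))), -34) = Mul(Add(6, Rational(5, 18)), -34) = Mul(Rational(113, 18), -34) = Rational(-1921, 9)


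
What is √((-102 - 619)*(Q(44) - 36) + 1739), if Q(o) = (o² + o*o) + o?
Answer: I*√2795741 ≈ 1672.0*I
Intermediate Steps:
Q(o) = o + 2*o² (Q(o) = (o² + o²) + o = 2*o² + o = o + 2*o²)
√((-102 - 619)*(Q(44) - 36) + 1739) = √((-102 - 619)*(44*(1 + 2*44) - 36) + 1739) = √(-721*(44*(1 + 88) - 36) + 1739) = √(-721*(44*89 - 36) + 1739) = √(-721*(3916 - 36) + 1739) = √(-721*3880 + 1739) = √(-2797480 + 1739) = √(-2795741) = I*√2795741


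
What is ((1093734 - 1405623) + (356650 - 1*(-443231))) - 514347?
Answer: -26355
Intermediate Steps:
((1093734 - 1405623) + (356650 - 1*(-443231))) - 514347 = (-311889 + (356650 + 443231)) - 514347 = (-311889 + 799881) - 514347 = 487992 - 514347 = -26355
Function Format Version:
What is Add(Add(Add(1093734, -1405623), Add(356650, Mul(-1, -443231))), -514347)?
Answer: -26355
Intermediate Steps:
Add(Add(Add(1093734, -1405623), Add(356650, Mul(-1, -443231))), -514347) = Add(Add(-311889, Add(356650, 443231)), -514347) = Add(Add(-311889, 799881), -514347) = Add(487992, -514347) = -26355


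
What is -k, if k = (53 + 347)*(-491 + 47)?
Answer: 177600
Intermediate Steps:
k = -177600 (k = 400*(-444) = -177600)
-k = -1*(-177600) = 177600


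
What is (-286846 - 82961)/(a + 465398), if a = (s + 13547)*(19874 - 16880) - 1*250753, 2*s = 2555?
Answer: -369807/44599198 ≈ -0.0082918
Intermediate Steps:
s = 2555/2 (s = (½)*2555 = 2555/2 ≈ 1277.5)
a = 44133800 (a = (2555/2 + 13547)*(19874 - 16880) - 1*250753 = (29649/2)*2994 - 250753 = 44384553 - 250753 = 44133800)
(-286846 - 82961)/(a + 465398) = (-286846 - 82961)/(44133800 + 465398) = -369807/44599198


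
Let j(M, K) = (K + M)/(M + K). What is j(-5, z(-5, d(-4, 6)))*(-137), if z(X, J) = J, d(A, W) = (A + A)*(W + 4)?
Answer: -137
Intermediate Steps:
d(A, W) = 2*A*(4 + W) (d(A, W) = (2*A)*(4 + W) = 2*A*(4 + W))
j(M, K) = 1 (j(M, K) = (K + M)/(K + M) = 1)
j(-5, z(-5, d(-4, 6)))*(-137) = 1*(-137) = -137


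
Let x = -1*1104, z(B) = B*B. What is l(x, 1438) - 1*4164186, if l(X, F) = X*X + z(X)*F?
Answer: 1749712038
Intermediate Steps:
z(B) = B²
x = -1104
l(X, F) = X² + F*X² (l(X, F) = X*X + X²*F = X² + F*X²)
l(x, 1438) - 1*4164186 = (-1104)²*(1 + 1438) - 1*4164186 = 1218816*1439 - 4164186 = 1753876224 - 4164186 = 1749712038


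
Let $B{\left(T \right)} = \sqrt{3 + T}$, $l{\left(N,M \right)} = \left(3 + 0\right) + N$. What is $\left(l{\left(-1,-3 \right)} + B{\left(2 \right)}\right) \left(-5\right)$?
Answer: $-10 - 5 \sqrt{5} \approx -21.18$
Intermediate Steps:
$l{\left(N,M \right)} = 3 + N$
$\left(l{\left(-1,-3 \right)} + B{\left(2 \right)}\right) \left(-5\right) = \left(\left(3 - 1\right) + \sqrt{3 + 2}\right) \left(-5\right) = \left(2 + \sqrt{5}\right) \left(-5\right) = -10 - 5 \sqrt{5}$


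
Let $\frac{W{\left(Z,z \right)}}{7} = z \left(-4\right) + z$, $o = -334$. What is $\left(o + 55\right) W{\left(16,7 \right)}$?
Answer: $41013$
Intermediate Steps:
$W{\left(Z,z \right)} = - 21 z$ ($W{\left(Z,z \right)} = 7 \left(z \left(-4\right) + z\right) = 7 \left(- 4 z + z\right) = 7 \left(- 3 z\right) = - 21 z$)
$\left(o + 55\right) W{\left(16,7 \right)} = \left(-334 + 55\right) \left(\left(-21\right) 7\right) = \left(-279\right) \left(-147\right) = 41013$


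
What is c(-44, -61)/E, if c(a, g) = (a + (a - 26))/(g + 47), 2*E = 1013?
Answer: 114/7091 ≈ 0.016077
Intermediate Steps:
E = 1013/2 (E = (1/2)*1013 = 1013/2 ≈ 506.50)
c(a, g) = (-26 + 2*a)/(47 + g) (c(a, g) = (a + (-26 + a))/(47 + g) = (-26 + 2*a)/(47 + g))
c(-44, -61)/E = (2*(-13 - 44)/(47 - 61))/(1013/2) = (2*(-57)/(-14))*(2/1013) = (2*(-1/14)*(-57))*(2/1013) = (57/7)*(2/1013) = 114/7091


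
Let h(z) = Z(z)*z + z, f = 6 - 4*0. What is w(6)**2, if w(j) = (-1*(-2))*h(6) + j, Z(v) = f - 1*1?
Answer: 6084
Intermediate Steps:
f = 6 (f = 6 + 0 = 6)
Z(v) = 5 (Z(v) = 6 - 1*1 = 6 - 1 = 5)
h(z) = 6*z (h(z) = 5*z + z = 6*z)
w(j) = 72 + j (w(j) = (-1*(-2))*(6*6) + j = 2*36 + j = 72 + j)
w(6)**2 = (72 + 6)**2 = 78**2 = 6084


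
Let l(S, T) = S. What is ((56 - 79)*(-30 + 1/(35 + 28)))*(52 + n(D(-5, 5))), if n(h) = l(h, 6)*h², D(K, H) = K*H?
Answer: -225533377/21 ≈ -1.0740e+7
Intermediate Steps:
D(K, H) = H*K
n(h) = h³ (n(h) = h*h² = h³)
((56 - 79)*(-30 + 1/(35 + 28)))*(52 + n(D(-5, 5))) = ((56 - 79)*(-30 + 1/(35 + 28)))*(52 + (5*(-5))³) = (-23*(-30 + 1/63))*(52 + (-25)³) = (-23*(-30 + 1/63))*(52 - 15625) = -23*(-1889/63)*(-15573) = (43447/63)*(-15573) = -225533377/21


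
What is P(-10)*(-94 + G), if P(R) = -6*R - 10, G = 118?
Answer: 1200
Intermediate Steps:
P(R) = -10 - 6*R
P(-10)*(-94 + G) = (-10 - 6*(-10))*(-94 + 118) = (-10 + 60)*24 = 50*24 = 1200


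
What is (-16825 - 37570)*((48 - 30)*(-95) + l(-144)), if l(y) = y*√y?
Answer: 93015450 + 93994560*I ≈ 9.3015e+7 + 9.3994e+7*I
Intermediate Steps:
l(y) = y^(3/2)
(-16825 - 37570)*((48 - 30)*(-95) + l(-144)) = (-16825 - 37570)*((48 - 30)*(-95) + (-144)^(3/2)) = -54395*(18*(-95) - 1728*I) = -54395*(-1710 - 1728*I) = 93015450 + 93994560*I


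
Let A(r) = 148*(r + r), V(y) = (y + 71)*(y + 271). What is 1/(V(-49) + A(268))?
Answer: 1/84212 ≈ 1.1875e-5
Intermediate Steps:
V(y) = (71 + y)*(271 + y)
A(r) = 296*r (A(r) = 148*(2*r) = 296*r)
1/(V(-49) + A(268)) = 1/((19241 + (-49)**2 + 342*(-49)) + 296*268) = 1/((19241 + 2401 - 16758) + 79328) = 1/(4884 + 79328) = 1/84212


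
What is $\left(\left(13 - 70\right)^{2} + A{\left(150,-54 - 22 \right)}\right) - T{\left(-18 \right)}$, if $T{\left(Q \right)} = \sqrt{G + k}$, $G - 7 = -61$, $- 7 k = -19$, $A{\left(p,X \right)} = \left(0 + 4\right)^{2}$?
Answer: $3265 - \frac{i \sqrt{2513}}{7} \approx 3265.0 - 7.1614 i$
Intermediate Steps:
$A{\left(p,X \right)} = 16$ ($A{\left(p,X \right)} = 4^{2} = 16$)
$k = \frac{19}{7}$ ($k = \left(- \frac{1}{7}\right) \left(-19\right) = \frac{19}{7} \approx 2.7143$)
$G = -54$ ($G = 7 - 61 = -54$)
$T{\left(Q \right)} = \frac{i \sqrt{2513}}{7}$ ($T{\left(Q \right)} = \sqrt{-54 + \frac{19}{7}} = \sqrt{- \frac{359}{7}} = \frac{i \sqrt{2513}}{7}$)
$\left(\left(13 - 70\right)^{2} + A{\left(150,-54 - 22 \right)}\right) - T{\left(-18 \right)} = \left(\left(13 - 70\right)^{2} + 16\right) - \frac{i \sqrt{2513}}{7} = \left(\left(-57\right)^{2} + 16\right) - \frac{i \sqrt{2513}}{7} = \left(3249 + 16\right) - \frac{i \sqrt{2513}}{7} = 3265 - \frac{i \sqrt{2513}}{7}$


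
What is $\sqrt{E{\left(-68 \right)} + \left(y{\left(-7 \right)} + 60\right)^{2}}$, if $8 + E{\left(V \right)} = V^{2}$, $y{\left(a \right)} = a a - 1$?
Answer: $2 \sqrt{4070} \approx 127.59$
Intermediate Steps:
$y{\left(a \right)} = -1 + a^{2}$ ($y{\left(a \right)} = a^{2} - 1 = -1 + a^{2}$)
$E{\left(V \right)} = -8 + V^{2}$
$\sqrt{E{\left(-68 \right)} + \left(y{\left(-7 \right)} + 60\right)^{2}} = \sqrt{\left(-8 + \left(-68\right)^{2}\right) + \left(\left(-1 + \left(-7\right)^{2}\right) + 60\right)^{2}} = \sqrt{\left(-8 + 4624\right) + \left(\left(-1 + 49\right) + 60\right)^{2}} = \sqrt{4616 + \left(48 + 60\right)^{2}} = \sqrt{4616 + 108^{2}} = \sqrt{4616 + 11664} = \sqrt{16280} = 2 \sqrt{4070}$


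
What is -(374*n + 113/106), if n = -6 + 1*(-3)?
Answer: 356683/106 ≈ 3364.9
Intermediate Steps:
n = -9 (n = -6 - 3 = -9)
-(374*n + 113/106) = -(374*(-9) + 113/106) = -(-3366 + 113*(1/106)) = -(-3366 + 113/106) = -1*(-356683/106) = 356683/106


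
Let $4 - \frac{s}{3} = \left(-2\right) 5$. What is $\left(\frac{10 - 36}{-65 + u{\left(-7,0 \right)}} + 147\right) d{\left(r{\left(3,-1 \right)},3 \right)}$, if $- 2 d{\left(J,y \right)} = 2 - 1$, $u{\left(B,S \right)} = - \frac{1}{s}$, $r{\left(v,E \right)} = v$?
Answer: $- \frac{402549}{5462} \approx -73.7$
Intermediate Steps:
$s = 42$ ($s = 12 - 3 \left(\left(-2\right) 5\right) = 12 - -30 = 12 + 30 = 42$)
$u{\left(B,S \right)} = - \frac{1}{42}$
$d{\left(J,y \right)} = - \frac{1}{2}$ ($d{\left(J,y \right)} = - \frac{2 - 1}{2} = \left(- \frac{1}{2}\right) 1 = - \frac{1}{2}$)
$\left(\frac{10 - 36}{-65 + u{\left(-7,0 \right)}} + 147\right) d{\left(r{\left(3,-1 \right)},3 \right)} = \left(\frac{10 - 36}{-65 - \frac{1}{42}} + 147\right) \left(- \frac{1}{2}\right) = \left(- \frac{26}{- \frac{2731}{42}} + 147\right) \left(- \frac{1}{2}\right) = \left(\left(-26\right) \left(- \frac{42}{2731}\right) + 147\right) \left(- \frac{1}{2}\right) = \left(\frac{1092}{2731} + 147\right) \left(- \frac{1}{2}\right) = \frac{402549}{2731} \left(- \frac{1}{2}\right) = - \frac{402549}{5462}$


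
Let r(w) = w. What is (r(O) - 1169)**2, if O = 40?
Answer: 1274641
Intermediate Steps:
(r(O) - 1169)**2 = (40 - 1169)**2 = (-1129)**2 = 1274641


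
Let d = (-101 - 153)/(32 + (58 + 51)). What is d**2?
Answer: 64516/19881 ≈ 3.2451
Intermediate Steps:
d = -254/141 (d = -254/(32 + 109) = -254/141 ≈ -1.8014)
d**2 = (-254/141)**2 = 64516/19881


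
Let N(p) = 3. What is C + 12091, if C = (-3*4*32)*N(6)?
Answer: 10939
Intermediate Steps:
C = -1152 (C = (-3*4*32)*3 = -12*32*3 = -384*3 = -1152)
C + 12091 = -1152 + 12091 = 10939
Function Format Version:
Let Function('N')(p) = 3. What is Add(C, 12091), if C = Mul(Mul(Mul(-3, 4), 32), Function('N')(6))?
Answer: 10939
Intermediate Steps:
C = -1152 (C = Mul(Mul(Mul(-3, 4), 32), 3) = Mul(Mul(-12, 32), 3) = Mul(-384, 3) = -1152)
Add(C, 12091) = Add(-1152, 12091) = 10939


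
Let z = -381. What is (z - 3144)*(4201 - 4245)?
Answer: 155100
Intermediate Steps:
(z - 3144)*(4201 - 4245) = (-381 - 3144)*(4201 - 4245) = -3525*(-44) = 155100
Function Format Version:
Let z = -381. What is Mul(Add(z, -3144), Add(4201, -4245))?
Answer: 155100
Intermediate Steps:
Mul(Add(z, -3144), Add(4201, -4245)) = Mul(Add(-381, -3144), Add(4201, -4245)) = Mul(-3525, -44) = 155100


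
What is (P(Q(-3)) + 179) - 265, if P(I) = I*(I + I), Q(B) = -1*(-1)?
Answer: -84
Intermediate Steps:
Q(B) = 1
P(I) = 2*I² (P(I) = I*(2*I) = 2*I²)
(P(Q(-3)) + 179) - 265 = (2*1² + 179) - 265 = (2*1 + 179) - 265 = (2 + 179) - 265 = 181 - 265 = -84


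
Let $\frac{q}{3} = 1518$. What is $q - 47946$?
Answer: $-43392$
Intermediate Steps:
$q = 4554$ ($q = 3 \cdot 1518 = 4554$)
$q - 47946 = 4554 - 47946 = -43392$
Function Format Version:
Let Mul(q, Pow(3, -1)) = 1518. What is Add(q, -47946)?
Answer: -43392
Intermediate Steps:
q = 4554 (q = Mul(3, 1518) = 4554)
Add(q, -47946) = Add(4554, -47946) = -43392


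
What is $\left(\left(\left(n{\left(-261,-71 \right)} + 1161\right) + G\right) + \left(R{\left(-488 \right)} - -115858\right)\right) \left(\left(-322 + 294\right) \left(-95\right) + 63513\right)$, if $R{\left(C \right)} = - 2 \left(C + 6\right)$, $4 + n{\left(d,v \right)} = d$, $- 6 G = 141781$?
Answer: $\frac{37356445171}{6} \approx 6.2261 \cdot 10^{9}$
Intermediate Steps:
$G = - \frac{141781}{6}$ ($G = \left(- \frac{1}{6}\right) 141781 = - \frac{141781}{6} \approx -23630.0$)
$n{\left(d,v \right)} = -4 + d$
$R{\left(C \right)} = -12 - 2 C$ ($R{\left(C \right)} = - 2 \left(6 + C\right) = -12 - 2 C$)
$\left(\left(\left(n{\left(-261,-71 \right)} + 1161\right) + G\right) + \left(R{\left(-488 \right)} - -115858\right)\right) \left(\left(-322 + 294\right) \left(-95\right) + 63513\right) = \left(\left(\left(\left(-4 - 261\right) + 1161\right) - \frac{141781}{6}\right) - -116822\right) \left(\left(-322 + 294\right) \left(-95\right) + 63513\right) = \left(\left(\left(-265 + 1161\right) - \frac{141781}{6}\right) + \left(\left(-12 + 976\right) + 115858\right)\right) \left(\left(-28\right) \left(-95\right) + 63513\right) = \left(\left(896 - \frac{141781}{6}\right) + \left(964 + 115858\right)\right) \left(2660 + 63513\right) = \left(- \frac{136405}{6} + 116822\right) 66173 = \frac{564527}{6} \cdot 66173 = \frac{37356445171}{6}$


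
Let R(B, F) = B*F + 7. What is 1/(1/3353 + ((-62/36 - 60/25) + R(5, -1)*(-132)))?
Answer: -301770/80911153 ≈ -0.0037296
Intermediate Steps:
R(B, F) = 7 + B*F
1/(1/3353 + ((-62/36 - 60/25) + R(5, -1)*(-132))) = 1/(1/3353 + ((-62/36 - 60/25) + (7 + 5*(-1))*(-132))) = 1/(1/3353 + ((-62*1/36 - 60*1/25) + (7 - 5)*(-132))) = 1/(1/3353 + ((-31/18 - 12/5) + 2*(-132))) = 1/(1/3353 + (-371/90 - 264)) = 1/(1/3353 - 24131/90) = 1/(-80911153/301770) = -301770/80911153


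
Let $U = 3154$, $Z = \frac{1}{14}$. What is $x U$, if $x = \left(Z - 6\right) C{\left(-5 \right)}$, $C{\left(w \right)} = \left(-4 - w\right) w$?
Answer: $\frac{654455}{7} \approx 93494.0$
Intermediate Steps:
$C{\left(w \right)} = w \left(-4 - w\right)$
$Z = \frac{1}{14} \approx 0.071429$
$x = \frac{415}{14}$ ($x = \left(\frac{1}{14} - 6\right) \left(\left(-1\right) \left(-5\right) \left(4 - 5\right)\right) = - \frac{83 \left(\left(-1\right) \left(-5\right) \left(-1\right)\right)}{14} = \left(- \frac{83}{14}\right) \left(-5\right) = \frac{415}{14} \approx 29.643$)
$x U = \frac{415}{14} \cdot 3154 = \frac{654455}{7}$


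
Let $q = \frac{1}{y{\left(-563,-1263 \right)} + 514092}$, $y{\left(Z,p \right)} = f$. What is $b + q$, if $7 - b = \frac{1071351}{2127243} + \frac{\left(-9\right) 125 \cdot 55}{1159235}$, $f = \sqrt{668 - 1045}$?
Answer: $\frac{25870848184899592633579}{3949902140261065907317} - \frac{i \sqrt{377}}{264290584841} \approx 6.5497 - 7.3466 \cdot 10^{-11} i$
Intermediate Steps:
$f = i \sqrt{377}$ ($f = \sqrt{-377} = i \sqrt{377} \approx 19.417 i$)
$y{\left(Z,p \right)} = i \sqrt{377}$
$q = \frac{1}{514092 + i \sqrt{377}}$ ($q = \frac{1}{i \sqrt{377} + 514092} = \frac{1}{514092 + i \sqrt{377}} \approx 1.9452 \cdot 10^{-6} - 7.3 \cdot 10^{-11} i$)
$b = \frac{97887862775}{14945300237}$ ($b = 7 - \left(\frac{1071351}{2127243} + \frac{\left(-9\right) 125 \cdot 55}{1159235}\right) = 7 - \left(1071351 \cdot \frac{1}{2127243} + \left(-1125\right) 55 \cdot \frac{1}{1159235}\right) = 7 - \left(\frac{357117}{709081} - \frac{1125}{21077}\right) = 7 - \frac{6729238884}{14945300237} = \frac{97887862775}{14945300237} \approx 6.5497$)
$b + q = \frac{97887862775}{14945300237} + \left(\frac{514092}{264290584841} - \frac{i \sqrt{377}}{264290584841}\right) = \frac{25870848184899592633579}{3949902140261065907317} - \frac{i \sqrt{377}}{264290584841}$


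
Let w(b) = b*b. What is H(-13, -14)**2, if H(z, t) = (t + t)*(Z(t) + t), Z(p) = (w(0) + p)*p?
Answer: 25969216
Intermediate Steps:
w(b) = b**2
Z(p) = p**2 (Z(p) = (0**2 + p)*p = (0 + p)*p = p*p = p**2)
H(z, t) = 2*t*(t + t**2) (H(z, t) = (t + t)*(t**2 + t) = (2*t)*(t + t**2) = 2*t*(t + t**2))
H(-13, -14)**2 = (2*(-14)**2*(1 - 14))**2 = (2*196*(-13))**2 = (-5096)**2 = 25969216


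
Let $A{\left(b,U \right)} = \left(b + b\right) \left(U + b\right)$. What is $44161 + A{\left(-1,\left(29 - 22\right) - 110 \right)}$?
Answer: $44369$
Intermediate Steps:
$A{\left(b,U \right)} = 2 b \left(U + b\right)$
$44161 + A{\left(-1,\left(29 - 22\right) - 110 \right)} = 44161 + 2 \left(-1\right) \left(\left(\left(29 - 22\right) - 110\right) - 1\right) = 44161 + 2 \left(-1\right) \left(\left(7 - 110\right) - 1\right) = 44161 + 2 \left(-1\right) \left(-103 - 1\right) = 44161 + 2 \left(-1\right) \left(-104\right) = 44161 + 208 = 44369$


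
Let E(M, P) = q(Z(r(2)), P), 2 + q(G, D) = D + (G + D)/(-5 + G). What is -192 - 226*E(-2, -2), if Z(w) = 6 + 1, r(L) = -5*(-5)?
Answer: 147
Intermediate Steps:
r(L) = 25
Z(w) = 7
q(G, D) = -2 + D + (D + G)/(-5 + G) (q(G, D) = -2 + (D + (G + D)/(-5 + G)) = -2 + (D + (D + G)/(-5 + G)) = -2 + D + (D + G)/(-5 + G))
E(M, P) = 3/2 + 3*P/2 (E(M, P) = (10 - 1*7 - 4*P + P*7)/(-5 + 7) = (10 - 7 - 4*P + 7*P)/2 = (3 + 3*P)/2 = 3/2 + 3*P/2)
-192 - 226*E(-2, -2) = -192 - 226*(3/2 + (3/2)*(-2)) = -192 - 226*(3/2 - 3) = -192 - 226*(-3/2) = -192 + 339 = 147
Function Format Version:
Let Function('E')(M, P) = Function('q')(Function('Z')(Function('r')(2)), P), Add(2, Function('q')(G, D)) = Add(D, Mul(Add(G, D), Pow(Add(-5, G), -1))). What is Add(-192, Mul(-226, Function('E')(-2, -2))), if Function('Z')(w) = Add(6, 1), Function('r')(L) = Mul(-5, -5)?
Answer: 147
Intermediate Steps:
Function('r')(L) = 25
Function('Z')(w) = 7
Function('q')(G, D) = Add(-2, D, Mul(Pow(Add(-5, G), -1), Add(D, G))) (Function('q')(G, D) = Add(-2, Add(D, Mul(Add(G, D), Pow(Add(-5, G), -1)))) = Add(-2, Add(D, Mul(Add(D, G), Pow(Add(-5, G), -1)))) = Add(-2, Add(D, Mul(Pow(Add(-5, G), -1), Add(D, G)))) = Add(-2, D, Mul(Pow(Add(-5, G), -1), Add(D, G))))
Function('E')(M, P) = Add(Rational(3, 2), Mul(Rational(3, 2), P)) (Function('E')(M, P) = Mul(Pow(Add(-5, 7), -1), Add(10, Mul(-1, 7), Mul(-4, P), Mul(P, 7))) = Mul(Pow(2, -1), Add(10, -7, Mul(-4, P), Mul(7, P))) = Mul(Rational(1, 2), Add(3, Mul(3, P))) = Add(Rational(3, 2), Mul(Rational(3, 2), P)))
Add(-192, Mul(-226, Function('E')(-2, -2))) = Add(-192, Mul(-226, Add(Rational(3, 2), Mul(Rational(3, 2), -2)))) = Add(-192, Mul(-226, Add(Rational(3, 2), -3))) = Add(-192, Mul(-226, Rational(-3, 2))) = Add(-192, 339) = 147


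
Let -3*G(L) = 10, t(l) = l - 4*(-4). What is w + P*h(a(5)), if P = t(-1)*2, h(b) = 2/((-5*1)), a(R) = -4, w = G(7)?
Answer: -46/3 ≈ -15.333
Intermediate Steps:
t(l) = 16 + l (t(l) = l + 16 = 16 + l)
G(L) = -10/3 (G(L) = -⅓*10 = -10/3)
w = -10/3 ≈ -3.3333
h(b) = -⅖ (h(b) = 2/(-5) = 2*(-⅕) = -⅖)
P = 30 (P = (16 - 1)*2 = 15*2 = 30)
w + P*h(a(5)) = -10/3 + 30*(-⅖) = -10/3 - 12 = -46/3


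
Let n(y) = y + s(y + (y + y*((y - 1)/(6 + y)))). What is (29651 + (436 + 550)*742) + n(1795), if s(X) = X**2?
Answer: 96290164764258/3243601 ≈ 2.9686e+7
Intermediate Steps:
n(y) = y + (2*y + y*(-1 + y)/(6 + y))**2 (n(y) = y + (y + (y + y*((y - 1)/(6 + y))))**2 = y + (y + (y + y*((-1 + y)/(6 + y))))**2 = y + (y + (y + y*(-1 + y)/(6 + y)))**2 = y + (2*y + y*(-1 + y)/(6 + y))**2)
(29651 + (436 + 550)*742) + n(1795) = (29651 + (436 + 550)*742) + (1795 + 1795**2*(11 + 3*1795)**2/(6 + 1795)**2) = (29651 + 986*742) + (1795 + 3222025*(11 + 5385)**2/1801**2) = (29651 + 731612) + (1795 + 3222025*(1/3243601)*5396**2) = 761263 + (1795 + 3222025*(1/3243601)*29116816) = 761263 + (1795 + 93815109072400/3243601) = 761263 + 93820931336195/3243601 = 96290164764258/3243601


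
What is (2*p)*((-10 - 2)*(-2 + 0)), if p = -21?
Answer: -1008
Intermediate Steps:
(2*p)*((-10 - 2)*(-2 + 0)) = (2*(-21))*((-10 - 2)*(-2 + 0)) = -(-504)*(-2) = -42*24 = -1008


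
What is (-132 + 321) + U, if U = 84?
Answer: 273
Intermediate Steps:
(-132 + 321) + U = (-132 + 321) + 84 = 189 + 84 = 273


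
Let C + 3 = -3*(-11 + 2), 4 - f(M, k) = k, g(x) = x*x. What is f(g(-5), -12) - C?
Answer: -8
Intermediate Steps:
g(x) = x²
f(M, k) = 4 - k
C = 24 (C = -3 - 3*(-11 + 2) = -3 - 3*(-9) = -3 + 27 = 24)
f(g(-5), -12) - C = (4 - 1*(-12)) - 1*24 = (4 + 12) - 24 = 16 - 24 = -8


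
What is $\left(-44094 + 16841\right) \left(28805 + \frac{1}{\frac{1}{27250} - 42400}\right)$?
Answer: $- \frac{907015185613333085}{1155399999} \approx -7.8502 \cdot 10^{8}$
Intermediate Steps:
$\left(-44094 + 16841\right) \left(28805 + \frac{1}{\frac{1}{27250} - 42400}\right) = - 27253 \left(28805 + \frac{1}{\frac{1}{27250} - 42400}\right) = - 27253 \left(28805 + \frac{1}{- \frac{1155399999}{27250}}\right) = - 27253 \left(28805 - \frac{27250}{1155399999}\right) = \left(-27253\right) \frac{33281296943945}{1155399999} = - \frac{907015185613333085}{1155399999}$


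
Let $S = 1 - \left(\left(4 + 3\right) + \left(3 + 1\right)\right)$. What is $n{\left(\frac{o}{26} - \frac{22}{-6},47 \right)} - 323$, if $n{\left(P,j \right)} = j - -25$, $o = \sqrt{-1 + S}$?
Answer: $-251$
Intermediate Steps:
$S = -10$ ($S = 1 - \left(7 + 4\right) = 1 - 11 = -10$)
$o = i \sqrt{11}$ ($o = \sqrt{-1 - 10} = \sqrt{-11} = i \sqrt{11} \approx 3.3166 i$)
$n{\left(P,j \right)} = 25 + j$ ($n{\left(P,j \right)} = j + 25 = 25 + j$)
$n{\left(\frac{o}{26} - \frac{22}{-6},47 \right)} - 323 = \left(25 + 47\right) - 323 = 72 - 323 = -251$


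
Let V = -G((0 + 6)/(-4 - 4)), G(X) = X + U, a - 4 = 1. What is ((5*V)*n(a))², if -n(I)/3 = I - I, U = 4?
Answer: 0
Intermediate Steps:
a = 5 (a = 4 + 1 = 5)
G(X) = 4 + X (G(X) = X + 4 = 4 + X)
n(I) = 0 (n(I) = -3*(I - I) = -3*0 = 0)
V = -13/4 (V = -(4 + (0 + 6)/(-4 - 4)) = -(4 + 6/(-8)) = -(4 + 6*(-⅛)) = -(4 - ¾) = -1*13/4 = -13/4 ≈ -3.2500)
((5*V)*n(a))² = ((5*(-13/4))*0)² = (-65/4*0)² = 0² = 0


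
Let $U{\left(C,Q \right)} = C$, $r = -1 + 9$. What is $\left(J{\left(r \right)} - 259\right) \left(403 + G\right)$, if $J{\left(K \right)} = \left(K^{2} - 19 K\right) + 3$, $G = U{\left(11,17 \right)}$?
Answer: $-142416$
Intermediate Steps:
$r = 8$
$G = 11$
$J{\left(K \right)} = 3 + K^{2} - 19 K$
$\left(J{\left(r \right)} - 259\right) \left(403 + G\right) = \left(\left(3 + 8^{2} - 152\right) - 259\right) \left(403 + 11\right) = \left(\left(3 + 64 - 152\right) - 259\right) 414 = \left(-85 - 259\right) 414 = \left(-344\right) 414 = -142416$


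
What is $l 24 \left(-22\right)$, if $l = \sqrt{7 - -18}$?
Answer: $-2640$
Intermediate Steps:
$l = 5$ ($l = \sqrt{7 + 18} = \sqrt{25} = 5$)
$l 24 \left(-22\right) = 5 \cdot 24 \left(-22\right) = 120 \left(-22\right) = -2640$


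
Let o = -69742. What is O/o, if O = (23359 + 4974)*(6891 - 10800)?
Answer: 110753697/69742 ≈ 1588.0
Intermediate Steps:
O = -110753697 (O = 28333*(-3909) = -110753697)
O/o = -110753697/(-69742) = -110753697*(-1/69742) = 110753697/69742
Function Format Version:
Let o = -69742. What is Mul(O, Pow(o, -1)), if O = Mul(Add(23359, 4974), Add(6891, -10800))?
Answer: Rational(110753697, 69742) ≈ 1588.0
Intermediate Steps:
O = -110753697 (O = Mul(28333, -3909) = -110753697)
Mul(O, Pow(o, -1)) = Mul(-110753697, Pow(-69742, -1)) = Mul(-110753697, Rational(-1, 69742)) = Rational(110753697, 69742)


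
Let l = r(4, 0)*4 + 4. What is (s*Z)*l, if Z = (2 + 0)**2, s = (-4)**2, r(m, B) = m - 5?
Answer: 0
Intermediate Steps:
r(m, B) = -5 + m
s = 16
Z = 4 (Z = 2**2 = 4)
l = 0 (l = (-5 + 4)*4 + 4 = -1*4 + 4 = -4 + 4 = 0)
(s*Z)*l = (16*4)*0 = 64*0 = 0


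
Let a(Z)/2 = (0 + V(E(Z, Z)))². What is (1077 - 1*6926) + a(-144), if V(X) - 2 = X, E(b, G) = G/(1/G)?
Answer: 860123439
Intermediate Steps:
E(b, G) = G² (E(b, G) = G*G = G²)
V(X) = 2 + X
a(Z) = 2*(2 + Z²)² (a(Z) = 2*(0 + (2 + Z²))² = 2*(2 + Z²)²)
(1077 - 1*6926) + a(-144) = (1077 - 1*6926) + 2*(2 + (-144)²)² = (1077 - 6926) + 2*(2 + 20736)² = -5849 + 2*20738² = -5849 + 2*430064644 = -5849 + 860129288 = 860123439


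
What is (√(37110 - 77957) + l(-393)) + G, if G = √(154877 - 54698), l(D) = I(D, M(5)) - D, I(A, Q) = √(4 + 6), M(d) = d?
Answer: 393 + √10 + 3*√11131 + I*√40847 ≈ 712.67 + 202.11*I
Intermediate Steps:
I(A, Q) = √10
l(D) = √10 - D
G = 3*√11131 (G = √100179 = 3*√11131 ≈ 316.51)
(√(37110 - 77957) + l(-393)) + G = (√(37110 - 77957) + (√10 - 1*(-393))) + 3*√11131 = (√(-40847) + (√10 + 393)) + 3*√11131 = (I*√40847 + (393 + √10)) + 3*√11131 = (393 + √10 + I*√40847) + 3*√11131 = 393 + √10 + 3*√11131 + I*√40847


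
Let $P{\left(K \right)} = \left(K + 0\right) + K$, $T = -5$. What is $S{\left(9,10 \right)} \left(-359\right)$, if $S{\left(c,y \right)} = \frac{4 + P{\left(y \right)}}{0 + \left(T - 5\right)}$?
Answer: $\frac{4308}{5} \approx 861.6$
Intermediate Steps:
$P{\left(K \right)} = 2 K$ ($P{\left(K \right)} = K + K = 2 K$)
$S{\left(c,y \right)} = - \frac{2}{5} - \frac{y}{5}$ ($S{\left(c,y \right)} = \frac{4 + 2 y}{0 - 10} = \frac{4 + 2 y}{-10} = \left(4 + 2 y\right) \left(- \frac{1}{10}\right) = - \frac{2}{5} - \frac{y}{5}$)
$S{\left(9,10 \right)} \left(-359\right) = \left(- \frac{2}{5} - 2\right) \left(-359\right) = \left(- \frac{12}{5}\right) \left(-359\right) = \frac{4308}{5}$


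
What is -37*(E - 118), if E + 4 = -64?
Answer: 6882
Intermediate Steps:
E = -68 (E = -4 - 64 = -68)
-37*(E - 118) = -37*(-68 - 118) = -37*(-186) = 6882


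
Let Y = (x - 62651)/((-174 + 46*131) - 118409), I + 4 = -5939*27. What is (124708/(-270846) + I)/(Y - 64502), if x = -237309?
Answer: 814765919366435/327716963513214 ≈ 2.4862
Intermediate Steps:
I = -160357 (I = -4 - 5939*27 = -4 - 160353 = -160357)
Y = 299960/112557 (Y = (-237309 - 62651)/((-174 + 46*131) - 118409) = -299960/((-174 + 6026) - 118409) = -299960/(5852 - 118409) = -299960/(-112557) = -299960*(-1/112557) = 299960/112557 ≈ 2.6650)
(124708/(-270846) + I)/(Y - 64502) = (124708/(-270846) - 160357)/(299960/112557 - 64502) = (124708*(-1/270846) - 160357)/(-7259851654/112557) = (-62354/135423 - 160357)*(-112557/7259851654) = -21716088365/135423*(-112557/7259851654) = 814765919366435/327716963513214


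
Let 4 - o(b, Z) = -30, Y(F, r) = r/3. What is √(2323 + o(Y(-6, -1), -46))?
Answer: √2357 ≈ 48.549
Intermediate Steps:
Y(F, r) = r/3 (Y(F, r) = r*(⅓) = r/3)
o(b, Z) = 34 (o(b, Z) = 4 - 1*(-30) = 4 + 30 = 34)
√(2323 + o(Y(-6, -1), -46)) = √(2323 + 34) = √2357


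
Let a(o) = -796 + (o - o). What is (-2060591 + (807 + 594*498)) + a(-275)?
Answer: -1764768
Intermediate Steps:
a(o) = -796 (a(o) = -796 + 0 = -796)
(-2060591 + (807 + 594*498)) + a(-275) = (-2060591 + (807 + 594*498)) - 796 = (-2060591 + (807 + 295812)) - 796 = (-2060591 + 296619) - 796 = -1763972 - 796 = -1764768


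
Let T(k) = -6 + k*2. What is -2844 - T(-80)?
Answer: -2678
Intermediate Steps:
T(k) = -6 + 2*k
-2844 - T(-80) = -2844 - (-6 + 2*(-80)) = -2844 - (-6 - 160) = -2844 - 1*(-166) = -2844 + 166 = -2678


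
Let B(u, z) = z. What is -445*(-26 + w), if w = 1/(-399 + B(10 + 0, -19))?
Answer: 4836705/418 ≈ 11571.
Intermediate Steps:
w = -1/418 (w = 1/(-399 - 19) = 1/(-418) = -1/418 ≈ -0.0023923)
-445*(-26 + w) = -445*(-26 - 1/418) = -445*(-10869/418) = 4836705/418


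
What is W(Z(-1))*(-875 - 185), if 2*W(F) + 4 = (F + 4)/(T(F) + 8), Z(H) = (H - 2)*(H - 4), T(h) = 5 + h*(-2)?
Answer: 46110/17 ≈ 2712.4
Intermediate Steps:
T(h) = 5 - 2*h
Z(H) = (-4 + H)*(-2 + H) (Z(H) = (-2 + H)*(-4 + H) = (-4 + H)*(-2 + H))
W(F) = -2 + (4 + F)/(2*(13 - 2*F)) (W(F) = -2 + ((F + 4)/((5 - 2*F) + 8))/2 = -2 + ((4 + F)/(13 - 2*F))/2 = -2 + (4 + F)/(2*(13 - 2*F)))
W(Z(-1))*(-875 - 185) = (3*(16 - 3*(8 + (-1)**2 - 6*(-1)))/(2*(-13 + 2*(8 + (-1)**2 - 6*(-1)))))*(-875 - 185) = (3*(16 - 3*(8 + 1 + 6))/(2*(-13 + 2*(8 + 1 + 6))))*(-1060) = (3*(16 - 3*15)/(2*(-13 + 2*15)))*(-1060) = (3*(16 - 45)/(2*(-13 + 30)))*(-1060) = ((3/2)*(-29)/17)*(-1060) = ((3/2)*(1/17)*(-29))*(-1060) = -87/34*(-1060) = 46110/17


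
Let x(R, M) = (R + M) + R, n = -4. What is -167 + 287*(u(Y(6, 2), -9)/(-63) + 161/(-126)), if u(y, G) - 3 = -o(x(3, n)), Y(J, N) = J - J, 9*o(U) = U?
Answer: -88513/162 ≈ -546.38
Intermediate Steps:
x(R, M) = M + 2*R (x(R, M) = (M + R) + R = M + 2*R)
o(U) = U/9
Y(J, N) = 0
u(y, G) = 25/9 (u(y, G) = 3 - (-4 + 2*3)/9 = 3 - (-4 + 6)/9 = 3 - 2/9 = 25/9)
-167 + 287*(u(Y(6, 2), -9)/(-63) + 161/(-126)) = -167 + 287*((25/9)/(-63) + 161/(-126)) = -167 + 287*((25/9)*(-1/63) + 161*(-1/126)) = -167 + 287*(-25/567 - 23/18) = -167 + 287*(-1499/1134) = -167 - 61459/162 = -88513/162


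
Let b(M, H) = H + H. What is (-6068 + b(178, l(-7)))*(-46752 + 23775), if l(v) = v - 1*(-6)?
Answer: 139470390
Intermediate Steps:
l(v) = 6 + v (l(v) = v + 6 = 6 + v)
b(M, H) = 2*H
(-6068 + b(178, l(-7)))*(-46752 + 23775) = (-6068 + 2*(6 - 7))*(-46752 + 23775) = (-6068 + 2*(-1))*(-22977) = (-6068 - 2)*(-22977) = -6070*(-22977) = 139470390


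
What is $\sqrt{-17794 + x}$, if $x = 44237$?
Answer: $\sqrt{26443} \approx 162.61$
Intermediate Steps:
$\sqrt{-17794 + x} = \sqrt{-17794 + 44237} = \sqrt{26443}$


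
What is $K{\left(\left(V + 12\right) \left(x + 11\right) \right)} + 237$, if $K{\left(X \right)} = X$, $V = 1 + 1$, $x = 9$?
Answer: $517$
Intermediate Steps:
$V = 2$
$K{\left(\left(V + 12\right) \left(x + 11\right) \right)} + 237 = \left(2 + 12\right) \left(9 + 11\right) + 237 = 14 \cdot 20 + 237 = 280 + 237 = 517$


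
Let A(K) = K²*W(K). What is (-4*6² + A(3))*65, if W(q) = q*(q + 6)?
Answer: 6435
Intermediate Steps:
W(q) = q*(6 + q)
A(K) = K³*(6 + K) (A(K) = K²*(K*(6 + K)) = K³*(6 + K))
(-4*6² + A(3))*65 = (-4*6² + 3³*(6 + 3))*65 = (-4*36 + 27*9)*65 = (-144 + 243)*65 = 99*65 = 6435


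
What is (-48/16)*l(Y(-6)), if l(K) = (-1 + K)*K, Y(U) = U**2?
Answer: -3780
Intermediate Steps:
l(K) = K*(-1 + K)
(-48/16)*l(Y(-6)) = (-48/16)*((-6)**2*(-1 + (-6)**2)) = (-48*1/16)*(36*(-1 + 36)) = -108*35 = -3*1260 = -3780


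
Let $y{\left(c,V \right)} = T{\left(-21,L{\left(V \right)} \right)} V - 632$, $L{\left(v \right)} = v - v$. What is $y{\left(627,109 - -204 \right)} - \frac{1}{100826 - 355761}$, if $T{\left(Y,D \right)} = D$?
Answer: $- \frac{161118919}{254935} \approx -632.0$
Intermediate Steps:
$L{\left(v \right)} = 0$
$y{\left(c,V \right)} = -632$ ($y{\left(c,V \right)} = 0 V - 632 = 0 - 632 = -632$)
$y{\left(627,109 - -204 \right)} - \frac{1}{100826 - 355761} = -632 - \frac{1}{100826 - 355761} = -632 - \frac{1}{-254935} = -632 - - \frac{1}{254935} = -632 + \frac{1}{254935} = - \frac{161118919}{254935}$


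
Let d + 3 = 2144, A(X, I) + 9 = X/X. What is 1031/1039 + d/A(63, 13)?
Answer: -2216251/8312 ≈ -266.63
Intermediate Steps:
A(X, I) = -8 (A(X, I) = -9 + X/X = -9 + 1 = -8)
d = 2141 (d = -3 + 2144 = 2141)
1031/1039 + d/A(63, 13) = 1031/1039 + 2141/(-8) = 1031*(1/1039) + 2141*(-⅛) = 1031/1039 - 2141/8 = -2216251/8312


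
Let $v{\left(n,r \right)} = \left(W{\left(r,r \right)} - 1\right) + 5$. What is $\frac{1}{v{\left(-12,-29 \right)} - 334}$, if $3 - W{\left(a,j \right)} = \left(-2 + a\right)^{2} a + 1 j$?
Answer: $\frac{1}{27571} \approx 3.627 \cdot 10^{-5}$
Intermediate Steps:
$W{\left(a,j \right)} = 3 - j - a \left(-2 + a\right)^{2}$ ($W{\left(a,j \right)} = 3 - \left(\left(-2 + a\right)^{2} a + 1 j\right) = 3 - \left(a \left(-2 + a\right)^{2} + j\right) = 3 - \left(j + a \left(-2 + a\right)^{2}\right) = 3 - j - a \left(-2 + a\right)^{2}$)
$v{\left(n,r \right)} = 7 - r - r \left(-2 + r\right)^{2}$ ($v{\left(n,r \right)} = \left(\left(3 - r - r \left(-2 + r\right)^{2}\right) - 1\right) + 5 = \left(2 - r - r \left(-2 + r\right)^{2}\right) + 5 = 7 - r - r \left(-2 + r\right)^{2}$)
$\frac{1}{v{\left(-12,-29 \right)} - 334} = \frac{1}{\left(7 - -29 - - 29 \left(-2 - 29\right)^{2}\right) - 334} = \frac{1}{\left(7 + 29 - - 29 \left(-31\right)^{2}\right) - 334} = \frac{1}{\left(7 + 29 - \left(-29\right) 961\right) - 334} = \frac{1}{\left(7 + 29 + 27869\right) - 334} = \frac{1}{27905 - 334} = \frac{1}{27571}$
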